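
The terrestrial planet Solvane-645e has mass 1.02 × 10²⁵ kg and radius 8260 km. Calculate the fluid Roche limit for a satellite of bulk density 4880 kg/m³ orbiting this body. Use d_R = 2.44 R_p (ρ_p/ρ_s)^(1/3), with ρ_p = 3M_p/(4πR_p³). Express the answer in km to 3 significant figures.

19400 km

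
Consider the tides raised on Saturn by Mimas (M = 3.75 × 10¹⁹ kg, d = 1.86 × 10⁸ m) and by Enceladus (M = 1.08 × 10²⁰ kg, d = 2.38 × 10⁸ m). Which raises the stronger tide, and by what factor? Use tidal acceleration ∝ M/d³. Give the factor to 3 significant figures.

Compare M/d³ for the two perturbers:
Mimas: (3.75 × 10¹⁹) / (1.86 × 10⁸)³ = 5.828 × 10⁻⁶
Enceladus: (1.08 × 10²⁰) / (2.38 × 10⁸)³ = 8.011 × 10⁻⁶
Ratio (larger/smaller) = 1.37

Enceladus, by a factor of ≈ 1.37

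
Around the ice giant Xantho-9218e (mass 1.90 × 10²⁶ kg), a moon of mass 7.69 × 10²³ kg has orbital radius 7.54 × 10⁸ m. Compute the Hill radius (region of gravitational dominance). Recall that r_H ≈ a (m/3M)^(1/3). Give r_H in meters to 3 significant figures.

8.33 × 10⁷ m

r_H ≈ a (m/3M)^(1/3)
    = (7.54 × 10⁸) × (7.69 × 10²³ / (3 × 1.90 × 10²⁶))^(1/3)
    = 8.33 × 10⁷ m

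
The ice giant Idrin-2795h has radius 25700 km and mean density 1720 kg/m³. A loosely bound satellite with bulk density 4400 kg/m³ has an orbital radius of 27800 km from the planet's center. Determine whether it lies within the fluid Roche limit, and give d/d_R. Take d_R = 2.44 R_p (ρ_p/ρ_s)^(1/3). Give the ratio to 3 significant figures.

inside; d/d_R ≈ 0.606

d_R = 2.44 × (25700 km) × (1720/4400)^(1/3) = 45850 km
d/d_R = (27800) / (45850) = 0.606
Since d/d_R < 1, the body is inside the Roche limit.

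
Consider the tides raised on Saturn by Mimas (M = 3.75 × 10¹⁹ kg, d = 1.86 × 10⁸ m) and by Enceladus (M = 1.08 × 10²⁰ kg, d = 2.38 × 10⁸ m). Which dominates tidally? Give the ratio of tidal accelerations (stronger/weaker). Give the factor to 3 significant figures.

Enceladus, by a factor of ≈ 1.37

Tidal stretch scales as M/d³; compute that for each body.
Mimas: (3.75 × 10¹⁹) / (1.86 × 10⁸)³ = 5.828 × 10⁻⁶
Enceladus: (1.08 × 10²⁰) / (2.38 × 10⁸)³ = 8.011 × 10⁻⁶
Ratio (larger/smaller) = 1.37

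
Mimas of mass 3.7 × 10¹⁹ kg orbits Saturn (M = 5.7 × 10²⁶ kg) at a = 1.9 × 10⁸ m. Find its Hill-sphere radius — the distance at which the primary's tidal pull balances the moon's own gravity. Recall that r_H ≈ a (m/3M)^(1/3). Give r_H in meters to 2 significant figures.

r_H ≈ a (m/3M)^(1/3)
    = (1.9 × 10⁸) × (3.7 × 10¹⁹ / (3 × 5.7 × 10²⁶))^(1/3)
    = 5.3 × 10⁵ m

5.3 × 10⁵ m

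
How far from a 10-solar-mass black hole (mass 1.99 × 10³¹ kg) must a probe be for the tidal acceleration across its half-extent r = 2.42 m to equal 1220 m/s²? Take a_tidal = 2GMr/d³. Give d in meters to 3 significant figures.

1.74 × 10⁶ m

2GMr/d³ = a_tidal  ⇒  d = (2GMr / a_tidal)^(1/3)
d = (2 × 6.674×10⁻¹¹ × (1.99 × 10³¹) × (2.42) / (1220))^(1/3)
  = 1.74 × 10⁶ m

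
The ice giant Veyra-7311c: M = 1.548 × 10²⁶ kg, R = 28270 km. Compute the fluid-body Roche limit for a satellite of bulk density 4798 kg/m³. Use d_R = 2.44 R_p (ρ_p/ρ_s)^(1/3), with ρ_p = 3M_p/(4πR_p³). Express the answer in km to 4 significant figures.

ρ_p = 3M_p/(4πR_p³) = 3 × (1.548 × 10²⁶) / (4π × (2.827 × 10⁷ m)³) = 1636 kg/m³
d_R = 2.44 × 28270 km × (1636/4798)^(1/3)
    = 48190 km

48190 km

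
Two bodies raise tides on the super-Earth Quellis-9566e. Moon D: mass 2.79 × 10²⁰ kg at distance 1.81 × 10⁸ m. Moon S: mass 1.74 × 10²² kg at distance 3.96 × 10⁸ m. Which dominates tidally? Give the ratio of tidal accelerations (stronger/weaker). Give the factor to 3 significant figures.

Moon S, by a factor of ≈ 5.96

Tidal acceleration ∝ M/d³, so compare M/d³ for each.
Moon D: (2.79 × 10²⁰) / (1.81 × 10⁸)³ = 4.705 × 10⁻⁵
Moon S: (1.74 × 10²²) / (3.96 × 10⁸)³ = 2.802 × 10⁻⁴
Ratio (larger/smaller) = 5.96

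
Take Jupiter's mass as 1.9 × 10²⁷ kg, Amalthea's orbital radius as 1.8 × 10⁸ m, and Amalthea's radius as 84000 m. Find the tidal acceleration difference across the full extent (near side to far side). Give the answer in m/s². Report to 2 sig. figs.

7.3 × 10⁻³ m/s²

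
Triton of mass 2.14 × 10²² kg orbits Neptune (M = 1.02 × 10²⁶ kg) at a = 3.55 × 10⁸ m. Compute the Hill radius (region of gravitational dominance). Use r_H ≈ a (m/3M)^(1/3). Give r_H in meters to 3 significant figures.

1.46 × 10⁷ m

r_H ≈ a (m/3M)^(1/3)
    = (3.55 × 10⁸) × (2.14 × 10²² / (3 × 1.02 × 10²⁶))^(1/3)
    = 1.46 × 10⁷ m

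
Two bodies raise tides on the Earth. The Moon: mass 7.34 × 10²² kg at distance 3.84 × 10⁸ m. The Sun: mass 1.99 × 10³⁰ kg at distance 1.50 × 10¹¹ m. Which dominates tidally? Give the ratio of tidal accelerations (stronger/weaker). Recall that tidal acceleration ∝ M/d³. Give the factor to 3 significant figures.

The Moon, by a factor of ≈ 2.20

The tide-raising term goes as M/d³ (the gradient of a 1/d² field).
The Moon: (7.34 × 10²²) / (3.84 × 10⁸)³ = 1.296 × 10⁻³
The Sun: (1.99 × 10³⁰) / (1.50 × 10¹¹)³ = 5.896 × 10⁻⁴
Ratio (larger/smaller) = 2.20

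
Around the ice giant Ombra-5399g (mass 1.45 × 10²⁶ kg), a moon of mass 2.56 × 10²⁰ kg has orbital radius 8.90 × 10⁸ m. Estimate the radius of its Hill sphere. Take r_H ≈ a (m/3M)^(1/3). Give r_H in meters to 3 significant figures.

7.46 × 10⁶ m

r_H ≈ a (m/3M)^(1/3)
    = (8.90 × 10⁸) × (2.56 × 10²⁰ / (3 × 1.45 × 10²⁶))^(1/3)
    = 7.46 × 10⁶ m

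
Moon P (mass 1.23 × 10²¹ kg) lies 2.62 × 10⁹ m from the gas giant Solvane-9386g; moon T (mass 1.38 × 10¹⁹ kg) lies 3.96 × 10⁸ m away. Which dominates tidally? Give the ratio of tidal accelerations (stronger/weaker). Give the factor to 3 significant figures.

Moon T, by a factor of ≈ 3.25

The tide-raising term goes as M/d³ (the gradient of a 1/d² field).
Moon P: (1.23 × 10²¹) / (2.62 × 10⁹)³ = 6.839 × 10⁻⁸
Moon T: (1.38 × 10¹⁹) / (3.96 × 10⁸)³ = 2.222 × 10⁻⁷
Ratio (larger/smaller) = 3.25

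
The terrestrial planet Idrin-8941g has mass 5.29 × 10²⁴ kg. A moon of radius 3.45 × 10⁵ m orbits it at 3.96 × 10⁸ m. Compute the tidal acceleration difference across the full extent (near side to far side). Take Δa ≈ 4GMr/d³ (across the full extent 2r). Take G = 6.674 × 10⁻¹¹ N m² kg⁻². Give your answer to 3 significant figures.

7.85 × 10⁻⁶ m/s²

a_tidal = 4GMr/d³
        = 4 × (6.674 × 10⁻¹¹) × (5.29 × 10²⁴) × (3.45 × 10⁵) / (3.96 × 10⁸)³
        = 7.85 × 10⁻⁶ m/s²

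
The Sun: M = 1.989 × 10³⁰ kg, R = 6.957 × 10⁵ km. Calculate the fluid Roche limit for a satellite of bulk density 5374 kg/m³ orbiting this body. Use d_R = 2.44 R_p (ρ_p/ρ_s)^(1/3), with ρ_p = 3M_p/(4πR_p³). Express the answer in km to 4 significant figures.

1.087 × 10⁶ km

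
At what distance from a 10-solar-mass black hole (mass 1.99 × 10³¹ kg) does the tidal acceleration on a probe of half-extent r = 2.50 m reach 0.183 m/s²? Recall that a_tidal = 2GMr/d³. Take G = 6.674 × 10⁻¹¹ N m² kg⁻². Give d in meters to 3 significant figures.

2GMr/d³ = a_tidal  ⇒  d = (2GMr / a_tidal)^(1/3)
d = (2 × 6.674×10⁻¹¹ × (1.99 × 10³¹) × (2.50) / (0.183))^(1/3)
  = 3.31 × 10⁷ m

3.31 × 10⁷ m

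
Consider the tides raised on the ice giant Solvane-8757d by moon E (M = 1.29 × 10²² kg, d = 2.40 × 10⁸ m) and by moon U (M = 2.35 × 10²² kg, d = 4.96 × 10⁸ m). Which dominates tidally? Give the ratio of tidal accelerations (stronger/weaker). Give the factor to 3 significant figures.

Moon E, by a factor of ≈ 4.85

Tidal stretch scales as M/d³; compute that for each body.
Moon E: (1.29 × 10²²) / (2.40 × 10⁸)³ = 9.332 × 10⁻⁴
Moon U: (2.35 × 10²²) / (4.96 × 10⁸)³ = 1.926 × 10⁻⁴
Ratio (larger/smaller) = 4.85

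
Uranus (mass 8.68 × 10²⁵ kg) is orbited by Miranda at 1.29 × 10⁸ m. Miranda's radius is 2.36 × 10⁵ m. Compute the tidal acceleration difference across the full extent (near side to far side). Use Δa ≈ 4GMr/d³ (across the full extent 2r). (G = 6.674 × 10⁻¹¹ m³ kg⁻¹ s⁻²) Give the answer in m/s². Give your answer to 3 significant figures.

2.55 × 10⁻³ m/s²

Differencing GM/(d−r)² and GM/(d+r)² to first order in r/d gives 4GMr/d³.
Δg = 4GMr/d³
   = 4 × (6.674 × 10⁻¹¹) × (8.68 × 10²⁵) × (2.36 × 10⁵) / (1.29 × 10⁸)³
   = 2.55 × 10⁻³ m/s²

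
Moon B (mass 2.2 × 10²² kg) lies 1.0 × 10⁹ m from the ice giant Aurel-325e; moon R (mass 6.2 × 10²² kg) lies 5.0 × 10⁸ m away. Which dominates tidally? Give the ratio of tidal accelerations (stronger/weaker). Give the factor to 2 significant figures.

Moon R, by a factor of ≈ 23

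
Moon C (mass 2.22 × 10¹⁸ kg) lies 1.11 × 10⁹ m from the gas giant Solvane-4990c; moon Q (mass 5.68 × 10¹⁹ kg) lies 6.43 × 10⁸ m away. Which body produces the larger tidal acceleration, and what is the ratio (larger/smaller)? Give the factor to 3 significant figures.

Moon Q, by a factor of ≈ 132

The tide-raising term goes as M/d³ (the gradient of a 1/d² field).
Moon C: (2.22 × 10¹⁸) / (1.11 × 10⁹)³ = 1.623 × 10⁻⁹
Moon Q: (5.68 × 10¹⁹) / (6.43 × 10⁸)³ = 2.137 × 10⁻⁷
Ratio (larger/smaller) = 132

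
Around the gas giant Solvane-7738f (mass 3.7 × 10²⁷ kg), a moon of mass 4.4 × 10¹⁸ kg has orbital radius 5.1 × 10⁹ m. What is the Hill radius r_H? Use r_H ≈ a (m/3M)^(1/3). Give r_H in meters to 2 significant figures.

r_H ≈ a (m/3M)^(1/3)
    = (5.1 × 10⁹) × (4.4 × 10¹⁸ / (3 × 3.7 × 10²⁷))^(1/3)
    = 3.7 × 10⁶ m

3.7 × 10⁶ m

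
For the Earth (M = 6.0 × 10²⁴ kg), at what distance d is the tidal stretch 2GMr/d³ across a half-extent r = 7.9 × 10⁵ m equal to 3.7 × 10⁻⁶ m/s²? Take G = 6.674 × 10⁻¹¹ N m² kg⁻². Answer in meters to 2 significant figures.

5.6 × 10⁸ m

2GMr/d³ = a_tidal  ⇒  d = (2GMr / a_tidal)^(1/3)
d = (2 × 6.674×10⁻¹¹ × (6.0 × 10²⁴) × (7.9 × 10⁵) / (3.7 × 10⁻⁶))^(1/3)
  = 5.6 × 10⁸ m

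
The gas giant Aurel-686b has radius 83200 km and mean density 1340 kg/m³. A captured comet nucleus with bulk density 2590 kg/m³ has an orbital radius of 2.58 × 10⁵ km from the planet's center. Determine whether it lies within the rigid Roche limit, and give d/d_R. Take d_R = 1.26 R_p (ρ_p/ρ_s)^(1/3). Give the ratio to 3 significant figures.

outside; d/d_R ≈ 3.07

d_R = 1.26 × (83200 km) × (1340/2590)^(1/3) = 84160 km
d/d_R = (2.58 × 10⁵) / (84160) = 3.07
Since d/d_R > 1, the body is outside the Roche limit.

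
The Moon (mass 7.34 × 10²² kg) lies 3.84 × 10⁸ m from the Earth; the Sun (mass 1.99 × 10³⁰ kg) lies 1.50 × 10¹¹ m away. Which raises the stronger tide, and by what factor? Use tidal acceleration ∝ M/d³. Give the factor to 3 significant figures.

Tidal acceleration ∝ M/d³, so compare M/d³ for each.
The Moon: (7.34 × 10²²) / (3.84 × 10⁸)³ = 1.296 × 10⁻³
The Sun: (1.99 × 10³⁰) / (1.50 × 10¹¹)³ = 5.896 × 10⁻⁴
Ratio (larger/smaller) = 2.20

The Moon, by a factor of ≈ 2.20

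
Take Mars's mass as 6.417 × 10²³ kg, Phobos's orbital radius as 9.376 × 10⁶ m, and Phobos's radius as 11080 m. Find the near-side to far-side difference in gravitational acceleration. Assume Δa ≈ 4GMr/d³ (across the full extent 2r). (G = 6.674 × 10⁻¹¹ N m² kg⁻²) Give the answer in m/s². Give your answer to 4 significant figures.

a_tidal = 4GMr/d³
        = 4 × (6.674 × 10⁻¹¹) × (6.417 × 10²³) × (11080) / (9.376 × 10⁶)³
        = 2.303 × 10⁻³ m/s²

2.303 × 10⁻³ m/s²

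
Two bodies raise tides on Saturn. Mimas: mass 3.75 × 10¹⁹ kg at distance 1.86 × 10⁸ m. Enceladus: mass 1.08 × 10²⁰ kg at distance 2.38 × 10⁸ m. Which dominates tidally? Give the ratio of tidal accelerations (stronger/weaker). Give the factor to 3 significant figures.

Compare M/d³ for the two perturbers:
Mimas: (3.75 × 10¹⁹) / (1.86 × 10⁸)³ = 5.828 × 10⁻⁶
Enceladus: (1.08 × 10²⁰) / (2.38 × 10⁸)³ = 8.011 × 10⁻⁶
Ratio (larger/smaller) = 1.37

Enceladus, by a factor of ≈ 1.37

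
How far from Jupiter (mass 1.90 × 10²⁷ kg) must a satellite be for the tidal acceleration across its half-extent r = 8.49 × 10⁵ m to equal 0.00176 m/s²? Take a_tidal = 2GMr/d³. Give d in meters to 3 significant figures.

2GMr/d³ = a_tidal  ⇒  d = (2GMr / a_tidal)^(1/3)
d = (2 × 6.674×10⁻¹¹ × (1.90 × 10²⁷) × (8.49 × 10⁵) / (0.00176))^(1/3)
  = 4.96 × 10⁸ m

4.96 × 10⁸ m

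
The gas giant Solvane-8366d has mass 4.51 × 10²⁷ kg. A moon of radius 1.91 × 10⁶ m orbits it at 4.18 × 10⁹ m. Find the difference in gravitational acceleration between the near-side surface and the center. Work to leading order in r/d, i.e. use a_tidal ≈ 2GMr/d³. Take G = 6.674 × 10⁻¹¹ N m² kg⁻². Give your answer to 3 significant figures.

Δg = 2GMr/d³
   = 2 × (6.674 × 10⁻¹¹) × (4.51 × 10²⁷) × (1.91 × 10⁶) / (4.18 × 10⁹)³
   = 1.57 × 10⁻⁵ m/s²

1.57 × 10⁻⁵ m/s²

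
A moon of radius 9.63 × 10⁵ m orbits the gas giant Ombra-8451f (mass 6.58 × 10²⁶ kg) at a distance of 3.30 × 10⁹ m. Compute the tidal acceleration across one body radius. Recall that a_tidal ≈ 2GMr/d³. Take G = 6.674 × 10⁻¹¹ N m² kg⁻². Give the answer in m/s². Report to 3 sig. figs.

The tidal stretch is the gradient of GM/d² times the body's extent r, hence the 1/d³ dependence.
Δa = 2GMr/d³
   = 2 × (6.674 × 10⁻¹¹) × (6.58 × 10²⁶) × (9.63 × 10⁵) / (3.30 × 10⁹)³
   = 2.35 × 10⁻⁶ m/s²

2.35 × 10⁻⁶ m/s²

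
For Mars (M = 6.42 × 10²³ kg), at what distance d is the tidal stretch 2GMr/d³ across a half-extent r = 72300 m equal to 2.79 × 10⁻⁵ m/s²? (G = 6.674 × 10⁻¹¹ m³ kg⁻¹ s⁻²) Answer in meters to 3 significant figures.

6.06 × 10⁷ m

2GMr/d³ = a_tidal  ⇒  d = (2GMr / a_tidal)^(1/3)
d = (2 × 6.674×10⁻¹¹ × (6.42 × 10²³) × (72300) / (2.79 × 10⁻⁵))^(1/3)
  = 6.06 × 10⁷ m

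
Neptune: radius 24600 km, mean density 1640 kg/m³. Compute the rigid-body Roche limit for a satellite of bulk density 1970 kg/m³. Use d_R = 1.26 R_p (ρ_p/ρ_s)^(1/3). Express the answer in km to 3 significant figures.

d_R = 1.26 × 24600 km × (1640/1970)^(1/3)
    = 29200 km

29200 km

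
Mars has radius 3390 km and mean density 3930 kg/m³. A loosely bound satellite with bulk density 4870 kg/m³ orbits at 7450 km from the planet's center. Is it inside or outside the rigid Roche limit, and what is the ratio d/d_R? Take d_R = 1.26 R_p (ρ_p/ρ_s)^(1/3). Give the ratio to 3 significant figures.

outside; d/d_R ≈ 1.87

d_R = 1.26 × (3390 km) × (3930/4870)^(1/3) = 3977 km
d/d_R = (7450) / (3977) = 1.87
Since d/d_R > 1, the body is outside the Roche limit.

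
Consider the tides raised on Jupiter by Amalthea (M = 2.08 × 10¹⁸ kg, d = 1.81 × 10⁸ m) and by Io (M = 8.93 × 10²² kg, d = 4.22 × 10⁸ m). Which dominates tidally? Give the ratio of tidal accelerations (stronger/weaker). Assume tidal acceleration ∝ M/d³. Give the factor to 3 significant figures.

Tidal acceleration ∝ M/d³, so compare M/d³ for each.
Amalthea: (2.08 × 10¹⁸) / (1.81 × 10⁸)³ = 3.508 × 10⁻⁷
Io: (8.93 × 10²²) / (4.22 × 10⁸)³ = 1.188 × 10⁻³
Ratio (larger/smaller) = 3390

Io, by a factor of ≈ 3390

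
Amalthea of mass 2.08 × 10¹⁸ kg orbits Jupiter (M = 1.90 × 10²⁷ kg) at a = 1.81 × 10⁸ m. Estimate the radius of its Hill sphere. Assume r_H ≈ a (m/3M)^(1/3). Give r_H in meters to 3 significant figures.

1.29 × 10⁵ m

r_H ≈ a (m/3M)^(1/3)
    = (1.81 × 10⁸) × (2.08 × 10¹⁸ / (3 × 1.90 × 10²⁷))^(1/3)
    = 1.29 × 10⁵ m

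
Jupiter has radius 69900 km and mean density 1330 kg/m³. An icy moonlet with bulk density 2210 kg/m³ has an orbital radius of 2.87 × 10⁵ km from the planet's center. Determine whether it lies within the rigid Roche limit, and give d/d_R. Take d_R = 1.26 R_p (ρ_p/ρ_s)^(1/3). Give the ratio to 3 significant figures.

outside; d/d_R ≈ 3.86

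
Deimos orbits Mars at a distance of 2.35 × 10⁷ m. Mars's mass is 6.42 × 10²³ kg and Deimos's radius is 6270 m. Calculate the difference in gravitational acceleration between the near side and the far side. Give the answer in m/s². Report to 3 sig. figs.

a_tidal = 4GMr/d³
        = 4 × (6.674 × 10⁻¹¹) × (6.42 × 10²³) × (6270) / (2.35 × 10⁷)³
        = 8.28 × 10⁻⁵ m/s²

8.28 × 10⁻⁵ m/s²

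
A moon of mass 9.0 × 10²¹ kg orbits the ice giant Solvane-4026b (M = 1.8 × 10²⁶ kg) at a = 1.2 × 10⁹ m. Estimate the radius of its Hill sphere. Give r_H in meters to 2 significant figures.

3.1 × 10⁷ m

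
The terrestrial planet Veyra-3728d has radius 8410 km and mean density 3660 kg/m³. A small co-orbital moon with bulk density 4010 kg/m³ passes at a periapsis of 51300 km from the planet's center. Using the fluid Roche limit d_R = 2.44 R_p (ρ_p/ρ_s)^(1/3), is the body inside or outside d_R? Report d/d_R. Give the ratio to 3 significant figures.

d_R = 2.44 × (8410 km) × (3660/4010)^(1/3) = 19910 km
d/d_R = (51300) / (19910) = 2.58
Since d/d_R > 1, the body is outside the Roche limit.

outside; d/d_R ≈ 2.58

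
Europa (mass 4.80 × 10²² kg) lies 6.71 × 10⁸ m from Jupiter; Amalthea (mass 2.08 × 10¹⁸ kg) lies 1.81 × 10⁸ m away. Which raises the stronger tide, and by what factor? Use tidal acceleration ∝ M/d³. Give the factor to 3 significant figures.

Europa, by a factor of ≈ 453

Compare M/d³ for the two perturbers:
Europa: (4.80 × 10²²) / (6.71 × 10⁸)³ = 1.589 × 10⁻⁴
Amalthea: (2.08 × 10¹⁸) / (1.81 × 10⁸)³ = 3.508 × 10⁻⁷
Ratio (larger/smaller) = 453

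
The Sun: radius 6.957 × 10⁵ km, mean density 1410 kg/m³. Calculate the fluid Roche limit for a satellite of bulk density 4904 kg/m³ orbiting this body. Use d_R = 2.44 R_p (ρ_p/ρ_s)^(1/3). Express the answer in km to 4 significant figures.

1.120 × 10⁶ km

d_R = 2.44 × 6.957 × 10⁵ km × (1410/4904)^(1/3)
    = 1.120 × 10⁶ km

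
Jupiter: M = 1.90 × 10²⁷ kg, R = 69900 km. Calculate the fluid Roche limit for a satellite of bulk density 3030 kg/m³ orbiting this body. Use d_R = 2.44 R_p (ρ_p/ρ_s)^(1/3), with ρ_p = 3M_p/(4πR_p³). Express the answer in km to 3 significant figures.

1.30 × 10⁵ km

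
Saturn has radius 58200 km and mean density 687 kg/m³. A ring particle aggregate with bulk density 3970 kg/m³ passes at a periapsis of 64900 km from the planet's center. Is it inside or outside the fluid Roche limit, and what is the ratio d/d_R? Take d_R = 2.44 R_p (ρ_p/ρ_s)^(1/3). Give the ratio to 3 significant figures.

inside; d/d_R ≈ 0.820

d_R = 2.44 × (58200 km) × (687/3970)^(1/3) = 79130 km
d/d_R = (64900) / (79130) = 0.820
Since d/d_R < 1, the body is inside the Roche limit.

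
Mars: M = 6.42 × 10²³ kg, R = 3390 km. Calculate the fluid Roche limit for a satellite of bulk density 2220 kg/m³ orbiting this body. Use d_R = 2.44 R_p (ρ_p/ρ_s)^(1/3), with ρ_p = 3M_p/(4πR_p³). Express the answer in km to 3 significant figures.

ρ_p = 3M_p/(4πR_p³) = 3 × (6.42 × 10²³) / (4π × (3.39 × 10⁶ m)³) = 3930 kg/m³
d_R = 2.44 × 3390 km × (3930/2220)^(1/3)
    = 10000 km

10000 km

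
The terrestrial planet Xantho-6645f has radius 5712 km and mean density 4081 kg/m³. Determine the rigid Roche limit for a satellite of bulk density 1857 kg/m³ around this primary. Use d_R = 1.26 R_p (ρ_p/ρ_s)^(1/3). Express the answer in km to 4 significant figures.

d_R = 1.26 × 5712 km × (4081/1857)^(1/3)
    = 9357 km

9357 km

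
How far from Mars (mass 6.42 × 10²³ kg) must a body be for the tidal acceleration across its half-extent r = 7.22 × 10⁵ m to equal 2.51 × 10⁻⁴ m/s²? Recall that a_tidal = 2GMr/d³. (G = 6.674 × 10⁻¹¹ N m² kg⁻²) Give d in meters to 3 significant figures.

6.27 × 10⁷ m

2GMr/d³ = a_tidal  ⇒  d = (2GMr / a_tidal)^(1/3)
d = (2 × 6.674×10⁻¹¹ × (6.42 × 10²³) × (7.22 × 10⁵) / (2.51 × 10⁻⁴))^(1/3)
  = 6.27 × 10⁷ m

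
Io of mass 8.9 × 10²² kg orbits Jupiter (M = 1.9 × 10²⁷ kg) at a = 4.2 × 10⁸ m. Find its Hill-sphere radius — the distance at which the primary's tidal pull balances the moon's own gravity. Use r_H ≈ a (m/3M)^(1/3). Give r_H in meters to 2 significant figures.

r_H ≈ a (m/3M)^(1/3)
    = (4.2 × 10⁸) × (8.9 × 10²² / (3 × 1.9 × 10²⁷))^(1/3)
    = 1.0 × 10⁷ m

1.0 × 10⁷ m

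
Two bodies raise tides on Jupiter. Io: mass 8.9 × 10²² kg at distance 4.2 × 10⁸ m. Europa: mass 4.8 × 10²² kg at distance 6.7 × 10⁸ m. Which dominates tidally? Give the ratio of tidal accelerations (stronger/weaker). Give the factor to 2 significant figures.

Io, by a factor of ≈ 7.5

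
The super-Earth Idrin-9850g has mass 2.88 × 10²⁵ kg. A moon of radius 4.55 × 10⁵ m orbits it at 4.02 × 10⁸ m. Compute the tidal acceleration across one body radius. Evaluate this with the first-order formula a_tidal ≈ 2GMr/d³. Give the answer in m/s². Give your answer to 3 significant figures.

Δa = 2GMr/d³
   = 2 × (6.674 × 10⁻¹¹) × (2.88 × 10²⁵) × (4.55 × 10⁵) / (4.02 × 10⁸)³
   = 2.69 × 10⁻⁵ m/s²

2.69 × 10⁻⁵ m/s²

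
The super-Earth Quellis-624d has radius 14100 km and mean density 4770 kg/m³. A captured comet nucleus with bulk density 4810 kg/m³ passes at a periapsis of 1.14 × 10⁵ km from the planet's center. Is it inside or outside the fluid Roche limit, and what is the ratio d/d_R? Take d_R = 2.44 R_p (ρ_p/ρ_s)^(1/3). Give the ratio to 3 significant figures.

d_R = 2.44 × (14100 km) × (4770/4810)^(1/3) = 34310 km
d/d_R = (1.14 × 10⁵) / (34310) = 3.32
Since d/d_R > 1, the body is outside the Roche limit.

outside; d/d_R ≈ 3.32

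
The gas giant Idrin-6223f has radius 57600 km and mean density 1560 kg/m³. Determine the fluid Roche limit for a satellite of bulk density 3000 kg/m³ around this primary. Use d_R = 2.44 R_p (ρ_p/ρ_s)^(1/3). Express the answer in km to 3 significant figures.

1.13 × 10⁵ km

d_R = 2.44 × 57600 km × (1560/3000)^(1/3)
    = 1.13 × 10⁵ km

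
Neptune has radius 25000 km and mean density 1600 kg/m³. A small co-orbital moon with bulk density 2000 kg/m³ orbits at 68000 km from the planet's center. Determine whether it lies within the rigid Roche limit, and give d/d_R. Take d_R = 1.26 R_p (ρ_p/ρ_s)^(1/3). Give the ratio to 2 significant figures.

d_R = 1.26 × (25000 km) × (1600/2000)^(1/3) = 29240 km
d/d_R = (68000) / (29240) = 2.3
Since d/d_R > 1, the body is outside the Roche limit.

outside; d/d_R ≈ 2.3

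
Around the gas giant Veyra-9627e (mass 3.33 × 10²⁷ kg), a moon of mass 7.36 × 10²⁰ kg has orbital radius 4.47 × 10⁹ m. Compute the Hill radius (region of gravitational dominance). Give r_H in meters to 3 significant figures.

r_H ≈ a (m/3M)^(1/3)
    = (4.47 × 10⁹) × (7.36 × 10²⁰ / (3 × 3.33 × 10²⁷))^(1/3)
    = 1.87 × 10⁷ m

1.87 × 10⁷ m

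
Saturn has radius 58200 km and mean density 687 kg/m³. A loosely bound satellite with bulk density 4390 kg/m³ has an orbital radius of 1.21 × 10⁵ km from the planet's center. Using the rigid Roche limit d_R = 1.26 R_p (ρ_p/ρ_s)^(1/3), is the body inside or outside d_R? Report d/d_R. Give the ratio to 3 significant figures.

outside; d/d_R ≈ 3.06

d_R = 1.26 × (58200 km) × (687/4390)^(1/3) = 39520 km
d/d_R = (1.21 × 10⁵) / (39520) = 3.06
Since d/d_R > 1, the body is outside the Roche limit.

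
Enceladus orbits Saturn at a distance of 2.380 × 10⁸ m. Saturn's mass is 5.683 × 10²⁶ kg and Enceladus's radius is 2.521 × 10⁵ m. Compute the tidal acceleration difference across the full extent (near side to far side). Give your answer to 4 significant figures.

2.837 × 10⁻³ m/s²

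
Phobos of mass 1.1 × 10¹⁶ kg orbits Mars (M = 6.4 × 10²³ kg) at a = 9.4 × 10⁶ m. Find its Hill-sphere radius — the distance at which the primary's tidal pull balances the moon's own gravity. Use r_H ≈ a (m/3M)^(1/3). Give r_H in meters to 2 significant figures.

r_H ≈ a (m/3M)^(1/3)
    = (9.4 × 10⁶) × (1.1 × 10¹⁶ / (3 × 6.4 × 10²³))^(1/3)
    = 1.7 × 10⁴ m

1.7 × 10⁴ m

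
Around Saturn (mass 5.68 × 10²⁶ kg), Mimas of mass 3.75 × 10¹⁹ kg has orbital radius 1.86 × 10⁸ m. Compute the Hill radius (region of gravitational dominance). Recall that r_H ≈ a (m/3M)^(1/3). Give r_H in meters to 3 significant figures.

r_H ≈ a (m/3M)^(1/3)
    = (1.86 × 10⁸) × (3.75 × 10¹⁹ / (3 × 5.68 × 10²⁶))^(1/3)
    = 5.21 × 10⁵ m

5.21 × 10⁵ m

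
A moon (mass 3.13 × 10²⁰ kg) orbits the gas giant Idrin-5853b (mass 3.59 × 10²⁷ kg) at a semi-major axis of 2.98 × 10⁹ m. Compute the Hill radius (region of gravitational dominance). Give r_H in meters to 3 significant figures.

r_H ≈ a (m/3M)^(1/3)
    = (2.98 × 10⁹) × (3.13 × 10²⁰ / (3 × 3.59 × 10²⁷))^(1/3)
    = 9.16 × 10⁶ m

9.16 × 10⁶ m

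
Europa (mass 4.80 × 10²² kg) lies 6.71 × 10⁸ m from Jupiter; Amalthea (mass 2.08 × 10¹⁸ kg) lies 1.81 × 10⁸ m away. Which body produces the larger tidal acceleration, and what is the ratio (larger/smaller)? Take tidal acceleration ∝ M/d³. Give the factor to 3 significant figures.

The tide-raising term goes as M/d³ (the gradient of a 1/d² field).
Europa: (4.80 × 10²²) / (6.71 × 10⁸)³ = 1.589 × 10⁻⁴
Amalthea: (2.08 × 10¹⁸) / (1.81 × 10⁸)³ = 3.508 × 10⁻⁷
Ratio (larger/smaller) = 453

Europa, by a factor of ≈ 453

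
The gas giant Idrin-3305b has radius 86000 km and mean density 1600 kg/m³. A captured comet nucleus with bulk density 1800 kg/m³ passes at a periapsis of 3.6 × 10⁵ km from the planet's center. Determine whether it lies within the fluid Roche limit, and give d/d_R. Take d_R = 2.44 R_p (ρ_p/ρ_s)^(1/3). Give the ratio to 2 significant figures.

outside; d/d_R ≈ 1.8

d_R = 2.44 × (86000 km) × (1600/1800)^(1/3) = 2.018 × 10⁵ km
d/d_R = (3.6 × 10⁵) / (2.018 × 10⁵) = 1.8
Since d/d_R > 1, the body is outside the Roche limit.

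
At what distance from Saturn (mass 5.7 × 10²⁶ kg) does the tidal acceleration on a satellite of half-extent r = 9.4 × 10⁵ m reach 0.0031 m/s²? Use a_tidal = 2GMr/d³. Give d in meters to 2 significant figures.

2GMr/d³ = a_tidal  ⇒  d = (2GMr / a_tidal)^(1/3)
d = (2 × 6.674×10⁻¹¹ × (5.7 × 10²⁶) × (9.4 × 10⁵) / (0.0031))^(1/3)
  = 2.8 × 10⁸ m

2.8 × 10⁸ m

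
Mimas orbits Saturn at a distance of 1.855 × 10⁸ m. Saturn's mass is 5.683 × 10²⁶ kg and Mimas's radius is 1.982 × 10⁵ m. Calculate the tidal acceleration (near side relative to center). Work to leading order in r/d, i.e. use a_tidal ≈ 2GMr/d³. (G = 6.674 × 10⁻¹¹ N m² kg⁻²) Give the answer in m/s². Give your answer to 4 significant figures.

2.355 × 10⁻³ m/s²

The tidal stretch is the gradient of GM/d² times the body's extent r, hence the 1/d³ dependence.
Δa = 2GMr/d³
   = 2 × (6.674 × 10⁻¹¹) × (5.683 × 10²⁶) × (1.982 × 10⁵) / (1.855 × 10⁸)³
   = 2.355 × 10⁻³ m/s²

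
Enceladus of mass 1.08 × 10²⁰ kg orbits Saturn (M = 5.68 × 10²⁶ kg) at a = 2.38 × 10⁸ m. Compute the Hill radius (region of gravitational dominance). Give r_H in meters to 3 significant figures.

9.49 × 10⁵ m

r_H ≈ a (m/3M)^(1/3)
    = (2.38 × 10⁸) × (1.08 × 10²⁰ / (3 × 5.68 × 10²⁶))^(1/3)
    = 9.49 × 10⁵ m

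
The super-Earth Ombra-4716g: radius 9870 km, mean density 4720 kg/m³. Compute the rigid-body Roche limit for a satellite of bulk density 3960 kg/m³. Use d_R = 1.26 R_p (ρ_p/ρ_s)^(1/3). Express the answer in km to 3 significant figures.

13200 km

d_R = 1.26 × 9870 km × (4720/3960)^(1/3)
    = 13200 km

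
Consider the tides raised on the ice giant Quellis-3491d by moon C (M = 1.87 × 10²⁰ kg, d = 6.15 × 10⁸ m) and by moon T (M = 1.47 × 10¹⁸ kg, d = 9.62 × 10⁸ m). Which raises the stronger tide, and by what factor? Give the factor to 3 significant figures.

Moon C, by a factor of ≈ 487

Tidal acceleration ∝ M/d³, so compare M/d³ for each.
Moon C: (1.87 × 10²⁰) / (6.15 × 10⁸)³ = 8.039 × 10⁻⁷
Moon T: (1.47 × 10¹⁸) / (9.62 × 10⁸)³ = 1.651 × 10⁻⁹
Ratio (larger/smaller) = 487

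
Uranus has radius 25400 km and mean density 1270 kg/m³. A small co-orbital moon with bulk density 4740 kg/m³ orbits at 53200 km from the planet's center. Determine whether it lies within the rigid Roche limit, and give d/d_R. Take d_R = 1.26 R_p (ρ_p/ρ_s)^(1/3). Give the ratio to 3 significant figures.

d_R = 1.26 × (25400 km) × (1270/4740)^(1/3) = 20630 km
d/d_R = (53200) / (20630) = 2.58
Since d/d_R > 1, the body is outside the Roche limit.

outside; d/d_R ≈ 2.58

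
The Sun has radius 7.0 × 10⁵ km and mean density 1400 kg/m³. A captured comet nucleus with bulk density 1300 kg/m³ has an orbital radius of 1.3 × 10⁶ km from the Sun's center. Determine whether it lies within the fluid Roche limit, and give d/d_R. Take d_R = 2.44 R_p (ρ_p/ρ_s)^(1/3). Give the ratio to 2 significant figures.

d_R = 2.44 × (7.0 × 10⁵ km) × (1400/1300)^(1/3) = 1.751 × 10⁶ km
d/d_R = (1.3 × 10⁶) / (1.751 × 10⁶) = 0.74
Since d/d_R < 1, the body is inside the Roche limit.

inside; d/d_R ≈ 0.74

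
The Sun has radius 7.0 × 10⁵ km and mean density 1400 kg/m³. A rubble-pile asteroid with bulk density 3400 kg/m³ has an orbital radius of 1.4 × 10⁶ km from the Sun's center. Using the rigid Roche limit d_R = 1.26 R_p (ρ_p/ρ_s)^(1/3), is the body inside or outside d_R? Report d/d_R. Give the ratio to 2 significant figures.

d_R = 1.26 × (7.0 × 10⁵ km) × (1400/3400)^(1/3) = 6.562 × 10⁵ km
d/d_R = (1.4 × 10⁶) / (6.562 × 10⁵) = 2.1
Since d/d_R > 1, the body is outside the Roche limit.

outside; d/d_R ≈ 2.1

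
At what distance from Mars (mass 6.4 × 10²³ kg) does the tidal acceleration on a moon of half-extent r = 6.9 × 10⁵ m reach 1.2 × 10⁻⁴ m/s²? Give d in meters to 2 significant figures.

2GMr/d³ = a_tidal  ⇒  d = (2GMr / a_tidal)^(1/3)
d = (2 × 6.674×10⁻¹¹ × (6.4 × 10²³) × (6.9 × 10⁵) / (1.2 × 10⁻⁴))^(1/3)
  = 7.9 × 10⁷ m

7.9 × 10⁷ m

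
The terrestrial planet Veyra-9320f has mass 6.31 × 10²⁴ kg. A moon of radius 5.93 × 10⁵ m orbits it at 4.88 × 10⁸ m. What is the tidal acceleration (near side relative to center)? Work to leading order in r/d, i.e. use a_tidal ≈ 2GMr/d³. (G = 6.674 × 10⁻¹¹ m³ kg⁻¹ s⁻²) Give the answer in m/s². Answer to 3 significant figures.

4.30 × 10⁻⁶ m/s²

a_tidal = 2GMr/d³
        = 2 × (6.674 × 10⁻¹¹) × (6.31 × 10²⁴) × (5.93 × 10⁵) / (4.88 × 10⁸)³
        = 4.30 × 10⁻⁶ m/s²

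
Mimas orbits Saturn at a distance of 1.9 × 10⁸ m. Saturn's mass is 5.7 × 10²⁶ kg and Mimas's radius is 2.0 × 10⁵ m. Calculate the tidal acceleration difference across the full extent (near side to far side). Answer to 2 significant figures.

Δa = 4GMr/d³
   = 4 × (6.674 × 10⁻¹¹) × (5.7 × 10²⁶) × (2.0 × 10⁵) / (1.9 × 10⁸)³
   = 4.4 × 10⁻³ m/s²

4.4 × 10⁻³ m/s²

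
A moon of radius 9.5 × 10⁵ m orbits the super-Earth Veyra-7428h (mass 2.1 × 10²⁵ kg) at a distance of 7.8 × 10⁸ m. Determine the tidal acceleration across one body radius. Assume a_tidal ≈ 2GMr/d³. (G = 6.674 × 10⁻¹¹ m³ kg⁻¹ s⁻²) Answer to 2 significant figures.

Δg = 2GMr/d³
   = 2 × (6.674 × 10⁻¹¹) × (2.1 × 10²⁵) × (9.5 × 10⁵) / (7.8 × 10⁸)³
   = 5.6 × 10⁻⁶ m/s²

5.6 × 10⁻⁶ m/s²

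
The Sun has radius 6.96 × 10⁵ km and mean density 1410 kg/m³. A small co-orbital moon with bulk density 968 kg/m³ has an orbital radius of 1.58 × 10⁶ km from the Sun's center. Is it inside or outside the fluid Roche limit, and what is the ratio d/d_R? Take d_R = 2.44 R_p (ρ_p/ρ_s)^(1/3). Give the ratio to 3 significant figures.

d_R = 2.44 × (6.96 × 10⁵ km) × (1410/968)^(1/3) = 1.925 × 10⁶ km
d/d_R = (1.58 × 10⁶) / (1.925 × 10⁶) = 0.821
Since d/d_R < 1, the body is inside the Roche limit.

inside; d/d_R ≈ 0.821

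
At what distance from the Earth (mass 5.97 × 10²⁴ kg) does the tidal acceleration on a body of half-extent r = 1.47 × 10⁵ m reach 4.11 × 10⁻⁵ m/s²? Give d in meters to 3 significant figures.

2GMr/d³ = a_tidal  ⇒  d = (2GMr / a_tidal)^(1/3)
d = (2 × 6.674×10⁻¹¹ × (5.97 × 10²⁴) × (1.47 × 10⁵) / (4.11 × 10⁻⁵))^(1/3)
  = 1.42 × 10⁸ m

1.42 × 10⁸ m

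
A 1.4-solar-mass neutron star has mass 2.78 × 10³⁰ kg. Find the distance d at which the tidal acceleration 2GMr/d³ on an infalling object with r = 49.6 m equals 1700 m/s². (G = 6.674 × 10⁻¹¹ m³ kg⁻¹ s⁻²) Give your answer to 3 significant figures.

2.21 × 10⁶ m

2GMr/d³ = a_tidal  ⇒  d = (2GMr / a_tidal)^(1/3)
d = (2 × 6.674×10⁻¹¹ × (2.78 × 10³⁰) × (49.6) / (1700))^(1/3)
  = 2.21 × 10⁶ m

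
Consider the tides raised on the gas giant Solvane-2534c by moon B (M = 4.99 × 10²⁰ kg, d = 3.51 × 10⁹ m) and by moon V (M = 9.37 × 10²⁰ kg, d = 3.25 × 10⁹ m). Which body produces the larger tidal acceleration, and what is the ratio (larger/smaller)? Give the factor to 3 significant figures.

Moon V, by a factor of ≈ 2.37

The tide-raising term goes as M/d³ (the gradient of a 1/d² field).
Moon B: (4.99 × 10²⁰) / (3.51 × 10⁹)³ = 1.154 × 10⁻⁸
Moon V: (9.37 × 10²⁰) / (3.25 × 10⁹)³ = 2.730 × 10⁻⁸
Ratio (larger/smaller) = 2.37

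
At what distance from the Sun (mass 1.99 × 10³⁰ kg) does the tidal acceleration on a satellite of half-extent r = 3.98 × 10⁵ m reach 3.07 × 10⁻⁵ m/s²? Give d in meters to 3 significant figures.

2GMr/d³ = a_tidal  ⇒  d = (2GMr / a_tidal)^(1/3)
d = (2 × 6.674×10⁻¹¹ × (1.99 × 10³⁰) × (3.98 × 10⁵) / (3.07 × 10⁻⁵))^(1/3)
  = 1.51 × 10¹⁰ m

1.51 × 10¹⁰ m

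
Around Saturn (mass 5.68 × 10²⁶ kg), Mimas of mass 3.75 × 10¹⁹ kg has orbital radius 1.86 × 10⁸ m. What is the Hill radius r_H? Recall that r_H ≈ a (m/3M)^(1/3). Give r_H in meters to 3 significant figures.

5.21 × 10⁵ m

r_H ≈ a (m/3M)^(1/3)
    = (1.86 × 10⁸) × (3.75 × 10¹⁹ / (3 × 5.68 × 10²⁶))^(1/3)
    = 5.21 × 10⁵ m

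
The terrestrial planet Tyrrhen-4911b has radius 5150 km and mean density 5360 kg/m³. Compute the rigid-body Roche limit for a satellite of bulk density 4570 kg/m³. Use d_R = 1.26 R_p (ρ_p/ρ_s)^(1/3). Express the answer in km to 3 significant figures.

6840 km

d_R = 1.26 × 5150 km × (5360/4570)^(1/3)
    = 6840 km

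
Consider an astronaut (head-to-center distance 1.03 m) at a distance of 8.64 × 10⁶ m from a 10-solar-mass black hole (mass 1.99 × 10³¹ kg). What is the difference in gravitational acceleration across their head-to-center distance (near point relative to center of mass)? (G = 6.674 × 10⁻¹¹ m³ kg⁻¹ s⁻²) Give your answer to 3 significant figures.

Δg = 2GMr/d³
   = 2 × (6.674 × 10⁻¹¹) × (1.99 × 10³¹) × (1.03) / (8.64 × 10⁶)³
   = 4.24 m/s²

4.24 m/s²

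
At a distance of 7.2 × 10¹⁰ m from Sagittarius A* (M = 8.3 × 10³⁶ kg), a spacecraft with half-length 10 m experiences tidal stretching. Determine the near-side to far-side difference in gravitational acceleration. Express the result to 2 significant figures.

5.9 × 10⁻⁵ m/s²

a_tidal = 4GMr/d³
        = 4 × (6.674 × 10⁻¹¹) × (8.3 × 10³⁶) × (10) / (7.2 × 10¹⁰)³
        = 5.9 × 10⁻⁵ m/s²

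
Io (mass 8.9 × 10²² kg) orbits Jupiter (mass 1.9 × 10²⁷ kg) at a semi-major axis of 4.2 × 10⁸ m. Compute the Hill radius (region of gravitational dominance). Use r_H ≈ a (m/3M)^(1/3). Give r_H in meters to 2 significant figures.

1.0 × 10⁷ m

r_H ≈ a (m/3M)^(1/3)
    = (4.2 × 10⁸) × (8.9 × 10²² / (3 × 1.9 × 10²⁷))^(1/3)
    = 1.0 × 10⁷ m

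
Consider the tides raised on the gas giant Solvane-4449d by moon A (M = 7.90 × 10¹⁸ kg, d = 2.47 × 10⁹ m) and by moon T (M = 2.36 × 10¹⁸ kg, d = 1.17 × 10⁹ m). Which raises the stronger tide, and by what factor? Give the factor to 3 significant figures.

Moon T, by a factor of ≈ 2.81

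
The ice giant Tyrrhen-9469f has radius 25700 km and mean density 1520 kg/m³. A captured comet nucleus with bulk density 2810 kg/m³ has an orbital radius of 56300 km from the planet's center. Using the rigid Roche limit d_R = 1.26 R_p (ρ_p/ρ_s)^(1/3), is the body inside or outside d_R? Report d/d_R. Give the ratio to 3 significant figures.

d_R = 1.26 × (25700 km) × (1520/2810)^(1/3) = 26380 km
d/d_R = (56300) / (26380) = 2.13
Since d/d_R > 1, the body is outside the Roche limit.

outside; d/d_R ≈ 2.13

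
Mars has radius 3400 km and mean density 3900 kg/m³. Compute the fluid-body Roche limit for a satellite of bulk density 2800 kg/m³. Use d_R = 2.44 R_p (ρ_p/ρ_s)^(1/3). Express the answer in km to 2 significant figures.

9300 km

d_R = 2.44 × 3400 km × (3900/2800)^(1/3)
    = 9300 km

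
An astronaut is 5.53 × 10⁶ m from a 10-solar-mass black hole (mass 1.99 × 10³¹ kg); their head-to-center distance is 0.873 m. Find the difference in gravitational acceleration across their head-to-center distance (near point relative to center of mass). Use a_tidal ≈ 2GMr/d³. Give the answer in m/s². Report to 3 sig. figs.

Δa = 2GMr/d³
   = 2 × (6.674 × 10⁻¹¹) × (1.99 × 10³¹) × (0.873) / (5.53 × 10⁶)³
   = 1.37 × 10¹ m/s²

1.37 × 10¹ m/s²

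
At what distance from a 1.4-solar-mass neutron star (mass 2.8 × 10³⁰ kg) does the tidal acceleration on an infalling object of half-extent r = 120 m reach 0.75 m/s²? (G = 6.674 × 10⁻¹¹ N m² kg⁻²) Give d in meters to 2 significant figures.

2GMr/d³ = a_tidal  ⇒  d = (2GMr / a_tidal)^(1/3)
d = (2 × 6.674×10⁻¹¹ × (2.8 × 10³⁰) × (120) / (0.75))^(1/3)
  = 3.9 × 10⁷ m

3.9 × 10⁷ m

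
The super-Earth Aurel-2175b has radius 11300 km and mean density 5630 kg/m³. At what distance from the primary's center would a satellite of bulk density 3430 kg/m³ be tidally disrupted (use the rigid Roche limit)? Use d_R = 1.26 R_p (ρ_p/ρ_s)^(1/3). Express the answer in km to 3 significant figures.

d_R = 1.26 × 11300 km × (5630/3430)^(1/3)
    = 16800 km

16800 km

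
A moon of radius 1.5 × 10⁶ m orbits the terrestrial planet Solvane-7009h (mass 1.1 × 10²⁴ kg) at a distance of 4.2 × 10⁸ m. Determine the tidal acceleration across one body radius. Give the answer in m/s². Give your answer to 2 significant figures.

a_tidal = 2GMr/d³
        = 2 × (6.674 × 10⁻¹¹) × (1.1 × 10²⁴) × (1.5 × 10⁶) / (4.2 × 10⁸)³
        = 3.0 × 10⁻⁶ m/s²

3.0 × 10⁻⁶ m/s²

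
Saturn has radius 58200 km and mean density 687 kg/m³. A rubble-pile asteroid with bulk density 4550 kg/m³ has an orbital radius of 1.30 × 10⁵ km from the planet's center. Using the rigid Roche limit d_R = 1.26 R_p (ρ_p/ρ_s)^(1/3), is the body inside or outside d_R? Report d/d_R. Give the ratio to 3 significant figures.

d_R = 1.26 × (58200 km) × (687/4550)^(1/3) = 39050 km
d/d_R = (1.30 × 10⁵) / (39050) = 3.33
Since d/d_R > 1, the body is outside the Roche limit.

outside; d/d_R ≈ 3.33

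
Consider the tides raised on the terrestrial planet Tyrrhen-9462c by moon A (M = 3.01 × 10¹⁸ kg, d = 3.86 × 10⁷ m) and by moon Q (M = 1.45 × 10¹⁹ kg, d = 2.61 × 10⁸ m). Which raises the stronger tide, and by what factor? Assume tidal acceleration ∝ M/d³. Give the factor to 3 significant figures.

Moon A, by a factor of ≈ 64.2

Tidal stretch scales as M/d³; compute that for each body.
Moon A: (3.01 × 10¹⁸) / (3.86 × 10⁷)³ = 5.234 × 10⁻⁵
Moon Q: (1.45 × 10¹⁹) / (2.61 × 10⁸)³ = 8.155 × 10⁻⁷
Ratio (larger/smaller) = 64.2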